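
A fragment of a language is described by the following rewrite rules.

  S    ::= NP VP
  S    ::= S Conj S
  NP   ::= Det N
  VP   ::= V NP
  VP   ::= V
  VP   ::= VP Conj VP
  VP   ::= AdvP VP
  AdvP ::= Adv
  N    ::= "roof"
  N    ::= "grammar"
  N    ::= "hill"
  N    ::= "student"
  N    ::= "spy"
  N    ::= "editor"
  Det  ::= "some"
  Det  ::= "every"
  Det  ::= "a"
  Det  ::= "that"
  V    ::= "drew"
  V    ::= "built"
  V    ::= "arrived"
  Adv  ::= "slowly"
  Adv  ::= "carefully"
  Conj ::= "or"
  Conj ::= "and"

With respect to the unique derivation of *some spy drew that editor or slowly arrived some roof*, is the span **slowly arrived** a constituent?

No

[S [NP [Det some] [N spy]] [VP [VP [V drew] [NP [Det that] [N editor]]] [Conj or] [VP [AdvP [Adv slowly]] [VP [V arrived] [NP [Det some] [N roof]]]]]]
The smallest constituent containing 'slowly arrived' is the VP spanning 'slowly arrived some roof'; no single node in the tree dominates exactly the given words.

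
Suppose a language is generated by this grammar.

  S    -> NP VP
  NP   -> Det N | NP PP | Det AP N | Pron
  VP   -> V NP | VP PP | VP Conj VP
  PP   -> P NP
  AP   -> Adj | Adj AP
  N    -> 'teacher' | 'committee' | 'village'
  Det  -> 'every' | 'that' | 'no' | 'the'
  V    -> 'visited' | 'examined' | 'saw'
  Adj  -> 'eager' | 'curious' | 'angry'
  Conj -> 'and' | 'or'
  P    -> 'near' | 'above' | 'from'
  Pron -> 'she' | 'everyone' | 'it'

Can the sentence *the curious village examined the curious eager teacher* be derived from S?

S
  NP
    Det: the
    AP
      Adj: curious
    N: village
  VP
    V: examined
    NP
      Det: the
      AP
        Adj: curious
        AP
          Adj: eager
      N: teacher
Each bracket corresponds to one application of a listed rule, so the string is derivable from S.

Grammatical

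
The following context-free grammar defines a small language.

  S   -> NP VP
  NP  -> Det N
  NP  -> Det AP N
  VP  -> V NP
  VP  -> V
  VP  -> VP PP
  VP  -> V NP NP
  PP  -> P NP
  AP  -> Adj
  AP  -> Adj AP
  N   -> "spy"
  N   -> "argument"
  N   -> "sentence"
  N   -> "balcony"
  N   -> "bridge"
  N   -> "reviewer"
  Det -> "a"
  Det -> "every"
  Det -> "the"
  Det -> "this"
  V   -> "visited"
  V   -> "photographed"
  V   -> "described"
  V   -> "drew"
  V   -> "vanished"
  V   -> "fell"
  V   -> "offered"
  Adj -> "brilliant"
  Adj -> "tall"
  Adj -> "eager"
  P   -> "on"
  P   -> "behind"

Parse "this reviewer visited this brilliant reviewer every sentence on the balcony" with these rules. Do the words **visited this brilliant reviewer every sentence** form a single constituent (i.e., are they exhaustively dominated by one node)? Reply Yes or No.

[S [NP [Det this] [N reviewer]] [VP [VP [V visited] [NP [Det this] [AP [Adj brilliant]] [N reviewer]] [NP [Det every] [N sentence]]] [PP [P on] [NP [Det the] [N balcony]]]]]
The words 'visited this brilliant reviewer every sentence' are exhaustively dominated by a single VP node (built by VP → V NP NP), so they form a constituent.

Yes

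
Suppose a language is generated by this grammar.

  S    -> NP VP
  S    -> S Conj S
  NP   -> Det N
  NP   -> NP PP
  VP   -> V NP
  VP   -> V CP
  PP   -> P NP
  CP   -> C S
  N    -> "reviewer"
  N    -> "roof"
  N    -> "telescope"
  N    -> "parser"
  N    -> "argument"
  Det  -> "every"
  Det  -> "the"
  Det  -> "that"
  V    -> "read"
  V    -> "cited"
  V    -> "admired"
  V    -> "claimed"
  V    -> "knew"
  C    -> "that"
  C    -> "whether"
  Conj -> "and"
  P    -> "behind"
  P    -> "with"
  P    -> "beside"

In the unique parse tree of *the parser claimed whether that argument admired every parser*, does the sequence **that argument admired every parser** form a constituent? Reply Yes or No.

Yes

[S [NP [Det the] [N parser]] [VP [V claimed] [CP [C whether] [S [NP [Det that] [N argument]] [VP [V admired] [NP [Det every] [N parser]]]]]]]
The words 'that argument admired every parser' are exhaustively dominated by a single S node (built by S → NP VP), so they form a constituent.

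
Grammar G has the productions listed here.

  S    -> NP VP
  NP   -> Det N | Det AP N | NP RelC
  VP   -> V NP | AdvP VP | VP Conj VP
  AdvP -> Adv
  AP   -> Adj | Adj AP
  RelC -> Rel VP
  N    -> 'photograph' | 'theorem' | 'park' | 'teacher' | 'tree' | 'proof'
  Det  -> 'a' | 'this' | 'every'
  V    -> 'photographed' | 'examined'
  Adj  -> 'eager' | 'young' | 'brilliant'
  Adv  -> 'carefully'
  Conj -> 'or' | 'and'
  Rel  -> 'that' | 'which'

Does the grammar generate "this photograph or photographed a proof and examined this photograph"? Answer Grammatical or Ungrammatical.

For S → NP VP, the only prefix that parses as NP is 'this photograph', but the remainder 'or photographed a proof and examined this photograph' is not a VP under these rules.

Ungrammatical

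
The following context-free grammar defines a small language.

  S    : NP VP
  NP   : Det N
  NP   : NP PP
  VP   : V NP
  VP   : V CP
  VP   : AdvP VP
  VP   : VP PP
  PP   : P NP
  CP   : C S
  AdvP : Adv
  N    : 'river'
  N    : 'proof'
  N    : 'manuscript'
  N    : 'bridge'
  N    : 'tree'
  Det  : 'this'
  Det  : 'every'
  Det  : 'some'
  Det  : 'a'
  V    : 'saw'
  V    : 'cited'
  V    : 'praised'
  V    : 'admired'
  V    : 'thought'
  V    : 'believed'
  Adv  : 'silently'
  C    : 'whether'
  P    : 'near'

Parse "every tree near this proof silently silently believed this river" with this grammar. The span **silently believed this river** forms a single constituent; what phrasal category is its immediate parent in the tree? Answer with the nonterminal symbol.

[S [NP [NP [Det every] [N tree]] [PP [P near] [NP [Det this] [N proof]]]] [VP [AdvP [Adv silently]] [VP [AdvP [Adv silently]] [VP [V believed] [NP [Det this] [N river]]]]]]
The span 'silently believed this river' is the VP node built by VP → AdvP VP.
Its mother is the VP built by VP → AdvP VP.

VP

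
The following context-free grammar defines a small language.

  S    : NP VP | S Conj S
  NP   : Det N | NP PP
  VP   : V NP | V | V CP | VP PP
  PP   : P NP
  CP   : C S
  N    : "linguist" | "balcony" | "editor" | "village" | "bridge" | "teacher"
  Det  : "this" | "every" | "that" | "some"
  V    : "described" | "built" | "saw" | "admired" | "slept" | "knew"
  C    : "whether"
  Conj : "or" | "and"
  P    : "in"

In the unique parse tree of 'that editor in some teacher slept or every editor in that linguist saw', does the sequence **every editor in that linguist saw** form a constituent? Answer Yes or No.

Yes

[S [S [NP [NP [Det that] [N editor]] [PP [P in] [NP [Det some] [N teacher]]]] [VP [V slept]]] [Conj or] [S [NP [NP [Det every] [N editor]] [PP [P in] [NP [Det that] [N linguist]]]] [VP [V saw]]]]
The words 'every editor in that linguist saw' are exhaustively dominated by a single S node (built by S → NP VP), so they form a constituent.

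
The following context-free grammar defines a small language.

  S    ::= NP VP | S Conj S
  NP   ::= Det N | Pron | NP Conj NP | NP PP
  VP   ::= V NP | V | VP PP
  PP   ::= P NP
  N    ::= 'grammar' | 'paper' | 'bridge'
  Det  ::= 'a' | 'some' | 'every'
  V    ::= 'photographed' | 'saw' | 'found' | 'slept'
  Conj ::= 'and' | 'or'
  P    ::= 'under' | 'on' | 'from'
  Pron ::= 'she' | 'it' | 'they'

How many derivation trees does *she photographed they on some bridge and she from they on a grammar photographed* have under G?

Two of the 4 distinct bracketings:
[S [S [NP [Pron she]] [VP [V photographed] [NP [NP [Pron they]] [PP [P on] [NP [Det some] [N bridge]]]]]] [Conj and] [S [NP [NP [Pron she]] [PP [P from] [NP [NP [Pron they]] [PP [P on] [NP [Det a] [N grammar]]]]]] [VP [V photographed]]]]
[S [S [NP [Pron she]] [VP [V photographed] [NP [NP [Pron they]] [PP [P on] [NP [Det some] [N bridge]]]]]] [Conj and] [S [NP [NP [NP [Pron she]] [PP [P from] [NP [Pron they]]]] [PP [P on] [NP [Det a] [N grammar]]]] [VP [V photographed]]]]
The trees differ in how a recursive rule is bracketed over the same span.

4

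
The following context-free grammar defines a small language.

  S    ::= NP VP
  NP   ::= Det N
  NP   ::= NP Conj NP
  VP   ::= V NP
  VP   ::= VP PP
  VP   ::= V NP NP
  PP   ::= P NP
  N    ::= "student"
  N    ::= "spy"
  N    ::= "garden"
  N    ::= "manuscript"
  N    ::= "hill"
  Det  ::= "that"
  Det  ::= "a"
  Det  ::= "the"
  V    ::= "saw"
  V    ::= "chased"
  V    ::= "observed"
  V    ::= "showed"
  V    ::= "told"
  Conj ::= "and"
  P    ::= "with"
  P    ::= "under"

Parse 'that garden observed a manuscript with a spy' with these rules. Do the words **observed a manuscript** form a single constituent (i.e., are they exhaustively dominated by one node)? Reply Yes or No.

Yes

[S [NP [Det that] [N garden]] [VP [VP [V observed] [NP [Det a] [N manuscript]]] [PP [P with] [NP [Det a] [N spy]]]]]
The words 'observed a manuscript' are exhaustively dominated by a single VP node (built by VP → V NP), so they form a constituent.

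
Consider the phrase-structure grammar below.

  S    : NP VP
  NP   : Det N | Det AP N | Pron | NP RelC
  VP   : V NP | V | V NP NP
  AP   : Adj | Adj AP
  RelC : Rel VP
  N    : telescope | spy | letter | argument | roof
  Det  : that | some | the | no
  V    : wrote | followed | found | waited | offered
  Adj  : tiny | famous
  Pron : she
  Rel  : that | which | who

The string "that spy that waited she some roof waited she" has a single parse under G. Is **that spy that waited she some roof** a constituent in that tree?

Yes

[S [NP [NP [Det that] [N spy]] [RelC [Rel that] [VP [V waited] [NP [Pron she]] [NP [Det some] [N roof]]]]] [VP [V waited] [NP [Pron she]]]]
The words 'that spy that waited she some roof' are exhaustively dominated by a single NP node (built by NP → NP RelC), so they form a constituent.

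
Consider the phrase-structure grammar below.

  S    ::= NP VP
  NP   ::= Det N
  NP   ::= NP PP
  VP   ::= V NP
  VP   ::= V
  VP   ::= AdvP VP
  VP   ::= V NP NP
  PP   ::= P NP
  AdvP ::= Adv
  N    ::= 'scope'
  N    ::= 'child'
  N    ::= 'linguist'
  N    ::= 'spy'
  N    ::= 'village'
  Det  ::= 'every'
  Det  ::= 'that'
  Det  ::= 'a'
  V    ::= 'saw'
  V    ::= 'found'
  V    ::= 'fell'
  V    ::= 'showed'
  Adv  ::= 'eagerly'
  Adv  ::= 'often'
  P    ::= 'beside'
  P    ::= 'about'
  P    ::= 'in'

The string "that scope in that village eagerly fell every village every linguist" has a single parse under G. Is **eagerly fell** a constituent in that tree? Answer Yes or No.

No

[S [NP [NP [Det that] [N scope]] [PP [P in] [NP [Det that] [N village]]]] [VP [AdvP [Adv eagerly]] [VP [V fell] [NP [Det every] [N village]] [NP [Det every] [N linguist]]]]]
The smallest constituent containing 'eagerly fell' is the VP spanning 'eagerly fell every village every linguist'; no single node in the tree dominates exactly the given words.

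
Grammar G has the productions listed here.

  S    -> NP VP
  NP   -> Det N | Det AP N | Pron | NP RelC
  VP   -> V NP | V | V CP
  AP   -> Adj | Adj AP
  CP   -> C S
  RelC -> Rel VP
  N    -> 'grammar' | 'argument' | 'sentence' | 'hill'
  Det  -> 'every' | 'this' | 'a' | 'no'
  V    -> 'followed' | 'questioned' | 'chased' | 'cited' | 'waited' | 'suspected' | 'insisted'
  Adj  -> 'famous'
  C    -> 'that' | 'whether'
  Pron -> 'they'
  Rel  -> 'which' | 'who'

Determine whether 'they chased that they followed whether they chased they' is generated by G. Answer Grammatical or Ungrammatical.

Grammatical

[S [NP [Pron they]] [VP [V chased] [CP [C that] [S [NP [Pron they]] [VP [V followed] [CP [C whether] [S [NP [Pron they]] [VP [V chased] [NP [Pron they]]]]]]]]]]
Every word is introduced by a lexical rule and the phrasal rules combine the resulting categories into a single S.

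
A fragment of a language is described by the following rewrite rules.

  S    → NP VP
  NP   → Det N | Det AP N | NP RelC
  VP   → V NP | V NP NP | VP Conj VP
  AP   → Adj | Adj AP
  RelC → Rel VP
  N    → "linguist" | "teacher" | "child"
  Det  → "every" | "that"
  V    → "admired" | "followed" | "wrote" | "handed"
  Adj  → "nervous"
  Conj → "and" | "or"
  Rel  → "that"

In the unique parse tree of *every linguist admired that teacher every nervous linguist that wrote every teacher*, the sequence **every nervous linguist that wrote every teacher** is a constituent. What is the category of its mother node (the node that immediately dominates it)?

S
  NP
    Det: every
    N: linguist
  VP
    V: admired
    NP
      Det: that
      N: teacher
    NP
      NP
        Det: every
        AP
          Adj: nervous
        N: linguist
      RelC
        Rel: that
        VP
          V: wrote
          NP
            Det: every
            N: teacher
The span 'every nervous linguist that wrote every teacher' is the NP node built by NP → NP RelC.
Its mother is the VP built by VP → V NP NP.

VP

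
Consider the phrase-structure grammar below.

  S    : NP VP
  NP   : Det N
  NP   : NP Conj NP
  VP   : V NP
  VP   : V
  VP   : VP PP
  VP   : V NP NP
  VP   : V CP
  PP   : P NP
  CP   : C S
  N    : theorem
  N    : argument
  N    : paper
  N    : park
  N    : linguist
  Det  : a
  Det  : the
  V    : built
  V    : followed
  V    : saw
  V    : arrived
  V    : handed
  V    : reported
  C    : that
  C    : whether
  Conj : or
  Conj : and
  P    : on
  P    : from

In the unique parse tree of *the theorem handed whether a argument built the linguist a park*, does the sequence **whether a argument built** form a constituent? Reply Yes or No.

[S [NP [Det the] [N theorem]] [VP [V handed] [CP [C whether] [S [NP [Det a] [N argument]] [VP [V built] [NP [Det the] [N linguist]] [NP [Det a] [N park]]]]]]]
The smallest constituent containing 'whether a argument built' is the CP spanning 'whether a argument built the linguist a park'; no single node in the tree dominates exactly the given words.

No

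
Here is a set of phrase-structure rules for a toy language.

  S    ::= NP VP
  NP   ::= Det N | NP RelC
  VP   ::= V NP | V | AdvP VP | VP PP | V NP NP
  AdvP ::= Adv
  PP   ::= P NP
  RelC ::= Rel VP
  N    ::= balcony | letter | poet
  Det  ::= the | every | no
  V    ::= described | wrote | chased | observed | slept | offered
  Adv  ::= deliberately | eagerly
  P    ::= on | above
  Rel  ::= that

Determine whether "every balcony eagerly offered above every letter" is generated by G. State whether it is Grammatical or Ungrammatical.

Grammatical

[S [NP [Det every] [N balcony]] [VP [AdvP [Adv eagerly]] [VP [VP [V offered]] [PP [P above] [NP [Det every] [N letter]]]]]]
The bracketing above is licensed at every node by one of the given productions, with S at the root.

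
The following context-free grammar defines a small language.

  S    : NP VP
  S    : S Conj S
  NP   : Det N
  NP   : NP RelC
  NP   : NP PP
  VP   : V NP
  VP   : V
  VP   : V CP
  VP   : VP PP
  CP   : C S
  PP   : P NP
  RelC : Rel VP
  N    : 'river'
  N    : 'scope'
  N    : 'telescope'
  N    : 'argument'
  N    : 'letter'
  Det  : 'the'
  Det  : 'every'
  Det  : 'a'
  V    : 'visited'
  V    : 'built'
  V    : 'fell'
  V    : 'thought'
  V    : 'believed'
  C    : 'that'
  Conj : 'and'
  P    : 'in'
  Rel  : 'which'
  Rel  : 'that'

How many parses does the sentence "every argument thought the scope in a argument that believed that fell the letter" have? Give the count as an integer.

Two of the 4 distinct bracketings:
[S [NP [Det every] [N argument]] [VP [V thought] [NP [NP [NP [NP [Det the] [N scope]] [PP [P in] [NP [Det a] [N argument]]]] [RelC [Rel that] [VP [V believed]]]] [RelC [Rel that] [VP [V fell] [NP [Det the] [N letter]]]]]]]
[S [NP [Det every] [N argument]] [VP [V thought] [NP [NP [NP [Det the] [N scope]] [PP [P in] [NP [NP [Det a] [N argument]] [RelC [Rel that] [VP [V believed]]]]]] [RelC [Rel that] [VP [V fell] [NP [Det the] [N letter]]]]]]]
The trees differ in how a recursive rule is bracketed over the same span.

4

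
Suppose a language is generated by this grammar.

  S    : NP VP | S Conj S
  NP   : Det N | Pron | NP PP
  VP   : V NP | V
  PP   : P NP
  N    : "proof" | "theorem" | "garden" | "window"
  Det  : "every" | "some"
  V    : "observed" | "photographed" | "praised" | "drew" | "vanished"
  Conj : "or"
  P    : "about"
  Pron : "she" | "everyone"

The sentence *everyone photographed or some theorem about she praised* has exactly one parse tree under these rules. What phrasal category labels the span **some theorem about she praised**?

[S [S [NP [Pron everyone]] [VP [V photographed]]] [Conj or] [S [NP [NP [Det some] [N theorem]] [PP [P about] [NP [Pron she]]]] [VP [V praised]]]]
The span 'some theorem about she praised' is the S node built by S → NP VP.

S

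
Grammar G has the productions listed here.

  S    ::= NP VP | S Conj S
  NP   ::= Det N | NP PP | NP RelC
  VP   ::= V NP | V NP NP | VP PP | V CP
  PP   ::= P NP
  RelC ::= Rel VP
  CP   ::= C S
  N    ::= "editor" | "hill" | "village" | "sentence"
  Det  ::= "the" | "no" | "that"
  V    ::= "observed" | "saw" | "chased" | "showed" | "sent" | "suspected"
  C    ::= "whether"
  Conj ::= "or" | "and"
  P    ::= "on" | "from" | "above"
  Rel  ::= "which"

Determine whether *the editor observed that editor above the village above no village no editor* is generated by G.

S
  NP
    Det: the
    N: editor
  VP
    V: observed
    NP
      NP
        Det: that
        N: editor
      PP
        P: above
        NP
          NP
            Det: the
            N: village
          PP
            P: above
            NP
              Det: no
              N: village
    NP
      Det: no
      N: editor
Each bracket corresponds to one application of a listed rule, so the string is derivable from S.

Grammatical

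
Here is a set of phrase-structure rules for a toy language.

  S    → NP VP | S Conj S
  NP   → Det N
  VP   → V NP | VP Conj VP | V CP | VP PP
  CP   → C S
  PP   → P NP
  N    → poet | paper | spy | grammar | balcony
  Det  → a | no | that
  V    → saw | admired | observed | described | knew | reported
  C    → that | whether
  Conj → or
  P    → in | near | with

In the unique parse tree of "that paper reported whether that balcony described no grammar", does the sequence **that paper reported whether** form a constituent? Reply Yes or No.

[S [NP [Det that] [N paper]] [VP [V reported] [CP [C whether] [S [NP [Det that] [N balcony]] [VP [V described] [NP [Det no] [N grammar]]]]]]]
The smallest constituent containing 'that paper reported whether' is the S spanning 'that paper reported whether that balcony described no grammar'; no single node in the tree dominates exactly the given words.

No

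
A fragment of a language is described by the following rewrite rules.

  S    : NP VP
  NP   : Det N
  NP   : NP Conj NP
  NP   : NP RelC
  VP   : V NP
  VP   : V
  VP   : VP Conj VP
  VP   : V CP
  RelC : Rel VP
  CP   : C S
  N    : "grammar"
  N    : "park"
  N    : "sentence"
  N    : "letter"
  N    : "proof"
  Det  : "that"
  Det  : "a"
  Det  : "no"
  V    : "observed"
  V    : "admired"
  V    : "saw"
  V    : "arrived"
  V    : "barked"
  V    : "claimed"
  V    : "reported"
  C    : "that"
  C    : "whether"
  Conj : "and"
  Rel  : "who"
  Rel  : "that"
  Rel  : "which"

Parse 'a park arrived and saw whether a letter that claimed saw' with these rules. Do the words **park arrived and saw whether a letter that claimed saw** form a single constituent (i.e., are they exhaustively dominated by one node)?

[S [NP [Det a] [N park]] [VP [VP [V arrived]] [Conj and] [VP [V saw] [CP [C whether] [S [NP [NP [Det a] [N letter]] [RelC [Rel that] [VP [V claimed]]]] [VP [V saw]]]]]]]
The smallest constituent containing 'park arrived and saw whether a letter that claimed saw' is the S spanning 'a park arrived and saw whether a letter that claimed saw'; no single node in the tree dominates exactly the given words.

No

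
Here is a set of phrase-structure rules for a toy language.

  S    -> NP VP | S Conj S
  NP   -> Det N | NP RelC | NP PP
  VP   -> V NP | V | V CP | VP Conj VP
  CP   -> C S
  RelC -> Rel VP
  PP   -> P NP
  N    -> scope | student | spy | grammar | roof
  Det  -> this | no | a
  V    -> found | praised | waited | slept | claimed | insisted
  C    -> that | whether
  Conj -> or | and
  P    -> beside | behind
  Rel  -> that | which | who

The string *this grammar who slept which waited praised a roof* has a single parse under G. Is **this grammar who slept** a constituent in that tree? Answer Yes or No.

[S [NP [NP [NP [Det this] [N grammar]] [RelC [Rel who] [VP [V slept]]]] [RelC [Rel which] [VP [V waited]]]] [VP [V praised] [NP [Det a] [N roof]]]]
The words 'this grammar who slept' are exhaustively dominated by a single NP node (built by NP → NP RelC), so they form a constituent.

Yes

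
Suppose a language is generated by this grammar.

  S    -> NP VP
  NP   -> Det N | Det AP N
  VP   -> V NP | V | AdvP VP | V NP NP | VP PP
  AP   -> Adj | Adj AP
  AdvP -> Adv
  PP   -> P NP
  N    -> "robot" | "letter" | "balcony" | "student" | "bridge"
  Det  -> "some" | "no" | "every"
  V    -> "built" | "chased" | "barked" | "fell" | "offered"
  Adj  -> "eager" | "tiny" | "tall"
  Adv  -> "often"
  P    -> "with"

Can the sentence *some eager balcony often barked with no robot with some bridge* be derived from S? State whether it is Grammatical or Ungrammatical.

Grammatical

S
  NP
    Det: some
    AP
      Adj: eager
    N: balcony
  VP
    AdvP
      Adv: often
    VP
      VP
        VP
          V: barked
        PP
          P: with
          NP
            Det: no
            N: robot
      PP
        P: with
        NP
          Det: some
          N: bridge
Every word is introduced by a lexical rule and the phrasal rules combine the resulting categories into a single S.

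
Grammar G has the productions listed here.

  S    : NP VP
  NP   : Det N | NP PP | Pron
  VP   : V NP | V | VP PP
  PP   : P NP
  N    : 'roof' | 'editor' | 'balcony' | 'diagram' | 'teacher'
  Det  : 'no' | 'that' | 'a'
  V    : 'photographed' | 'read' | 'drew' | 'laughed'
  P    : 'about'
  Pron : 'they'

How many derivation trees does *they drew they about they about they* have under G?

Two of the 5 distinct bracketings:
[S [NP [Pron they]] [VP [V drew] [NP [NP [Pron they]] [PP [P about] [NP [NP [Pron they]] [PP [P about] [NP [Pron they]]]]]]]]
[S [NP [Pron they]] [VP [V drew] [NP [NP [NP [Pron they]] [PP [P about] [NP [Pron they]]]] [PP [P about] [NP [Pron they]]]]]]
The trees differ in how a recursive rule is bracketed over the same span.

5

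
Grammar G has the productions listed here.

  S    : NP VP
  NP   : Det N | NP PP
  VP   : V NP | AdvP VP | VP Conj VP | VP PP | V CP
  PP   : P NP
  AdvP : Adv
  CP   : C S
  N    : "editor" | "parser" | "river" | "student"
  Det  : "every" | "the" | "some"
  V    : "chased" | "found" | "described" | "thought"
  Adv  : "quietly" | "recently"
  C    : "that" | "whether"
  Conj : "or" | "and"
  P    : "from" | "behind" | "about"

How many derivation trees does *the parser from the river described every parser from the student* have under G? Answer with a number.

The two bracketings:
[S [NP [NP [Det the] [N parser]] [PP [P from] [NP [Det the] [N river]]]] [VP [V described] [NP [NP [Det every] [N parser]] [PP [P from] [NP [Det the] [N student]]]]]]
[S [NP [NP [Det the] [N parser]] [PP [P from] [NP [Det the] [N river]]]] [VP [VP [V described] [NP [Det every] [N parser]]] [PP [P from] [NP [Det the] [N student]]]]]
The difference turns on whether VP → VP PP is used at the relevant span, versus an alternative expansion of VP.

2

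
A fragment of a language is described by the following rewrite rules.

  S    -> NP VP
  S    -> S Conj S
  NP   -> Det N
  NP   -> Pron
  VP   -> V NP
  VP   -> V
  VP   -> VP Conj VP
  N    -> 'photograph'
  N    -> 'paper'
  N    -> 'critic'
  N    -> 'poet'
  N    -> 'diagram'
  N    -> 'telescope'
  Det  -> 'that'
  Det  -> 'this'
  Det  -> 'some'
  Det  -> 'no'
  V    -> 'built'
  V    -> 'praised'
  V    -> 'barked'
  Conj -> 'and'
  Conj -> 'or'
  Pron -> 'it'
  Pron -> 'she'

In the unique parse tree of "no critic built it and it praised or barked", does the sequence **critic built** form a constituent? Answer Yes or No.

No

[S [S [NP [Det no] [N critic]] [VP [V built] [NP [Pron it]]]] [Conj and] [S [NP [Pron it]] [VP [VP [V praised]] [Conj or] [VP [V barked]]]]]
The smallest constituent containing 'critic built' is the S spanning 'no critic built it'; no single node in the tree dominates exactly the given words.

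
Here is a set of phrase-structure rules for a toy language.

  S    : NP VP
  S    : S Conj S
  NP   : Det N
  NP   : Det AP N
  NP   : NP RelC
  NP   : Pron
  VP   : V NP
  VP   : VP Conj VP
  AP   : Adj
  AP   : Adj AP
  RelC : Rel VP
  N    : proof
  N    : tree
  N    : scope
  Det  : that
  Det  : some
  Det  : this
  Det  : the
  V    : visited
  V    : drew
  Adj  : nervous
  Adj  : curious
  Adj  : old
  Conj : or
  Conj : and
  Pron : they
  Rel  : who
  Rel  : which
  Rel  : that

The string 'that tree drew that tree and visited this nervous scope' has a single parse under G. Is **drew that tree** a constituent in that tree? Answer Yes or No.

Yes

[S [NP [Det that] [N tree]] [VP [VP [V drew] [NP [Det that] [N tree]]] [Conj and] [VP [V visited] [NP [Det this] [AP [Adj nervous]] [N scope]]]]]
The words 'drew that tree' are exhaustively dominated by a single VP node (built by VP → V NP), so they form a constituent.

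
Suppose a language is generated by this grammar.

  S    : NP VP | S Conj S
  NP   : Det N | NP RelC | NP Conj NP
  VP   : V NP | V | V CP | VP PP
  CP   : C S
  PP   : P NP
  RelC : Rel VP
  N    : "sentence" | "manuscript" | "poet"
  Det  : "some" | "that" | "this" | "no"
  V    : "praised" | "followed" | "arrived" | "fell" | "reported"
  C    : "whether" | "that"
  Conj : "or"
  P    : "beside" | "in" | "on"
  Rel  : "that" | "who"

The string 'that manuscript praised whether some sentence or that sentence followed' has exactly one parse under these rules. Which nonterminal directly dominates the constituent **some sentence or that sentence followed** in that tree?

CP

[S [NP [Det that] [N manuscript]] [VP [V praised] [CP [C whether] [S [NP [NP [Det some] [N sentence]] [Conj or] [NP [Det that] [N sentence]]] [VP [V followed]]]]]]
The span 'some sentence or that sentence followed' is the S node built by S → NP VP.
Its mother is the CP built by CP → C S.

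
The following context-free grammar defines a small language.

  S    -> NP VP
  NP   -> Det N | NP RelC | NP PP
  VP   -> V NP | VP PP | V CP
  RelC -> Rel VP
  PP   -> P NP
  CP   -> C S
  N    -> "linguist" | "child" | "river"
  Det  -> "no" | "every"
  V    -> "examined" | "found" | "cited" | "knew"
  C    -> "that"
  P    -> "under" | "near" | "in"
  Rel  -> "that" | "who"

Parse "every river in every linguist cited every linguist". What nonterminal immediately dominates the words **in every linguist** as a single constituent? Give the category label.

PP

[S [NP [NP [Det every] [N river]] [PP [P in] [NP [Det every] [N linguist]]]] [VP [V cited] [NP [Det every] [N linguist]]]]
The span 'in every linguist' is the PP node built by PP → P NP.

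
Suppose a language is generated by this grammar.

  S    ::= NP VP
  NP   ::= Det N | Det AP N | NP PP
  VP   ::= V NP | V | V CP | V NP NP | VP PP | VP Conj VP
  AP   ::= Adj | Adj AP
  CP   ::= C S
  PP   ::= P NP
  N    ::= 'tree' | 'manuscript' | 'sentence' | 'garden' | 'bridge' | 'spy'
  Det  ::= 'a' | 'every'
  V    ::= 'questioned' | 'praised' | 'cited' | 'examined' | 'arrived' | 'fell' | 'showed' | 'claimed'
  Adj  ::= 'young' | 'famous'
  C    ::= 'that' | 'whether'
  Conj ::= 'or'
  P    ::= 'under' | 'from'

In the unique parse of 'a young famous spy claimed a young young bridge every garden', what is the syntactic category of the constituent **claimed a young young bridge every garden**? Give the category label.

[S [NP [Det a] [AP [Adj young] [AP [Adj famous]]] [N spy]] [VP [V claimed] [NP [Det a] [AP [Adj young] [AP [Adj young]]] [N bridge]] [NP [Det every] [N garden]]]]
The span 'claimed a young young bridge every garden' is the VP node built by VP → V NP NP.

VP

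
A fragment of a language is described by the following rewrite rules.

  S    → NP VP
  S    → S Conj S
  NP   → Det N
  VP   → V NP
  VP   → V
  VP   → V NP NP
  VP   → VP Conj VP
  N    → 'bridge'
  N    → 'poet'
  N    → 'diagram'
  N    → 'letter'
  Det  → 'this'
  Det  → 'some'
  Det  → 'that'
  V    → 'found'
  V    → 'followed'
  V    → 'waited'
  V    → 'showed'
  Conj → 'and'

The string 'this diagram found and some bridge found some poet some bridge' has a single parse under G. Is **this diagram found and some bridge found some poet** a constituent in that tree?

[S [S [NP [Det this] [N diagram]] [VP [V found]]] [Conj and] [S [NP [Det some] [N bridge]] [VP [V found] [NP [Det some] [N poet]] [NP [Det some] [N bridge]]]]]
The smallest constituent containing 'this diagram found and some bridge found some poet' is the S spanning 'this diagram found and some bridge found some poet some bridge'; no single node in the tree dominates exactly the given words.

No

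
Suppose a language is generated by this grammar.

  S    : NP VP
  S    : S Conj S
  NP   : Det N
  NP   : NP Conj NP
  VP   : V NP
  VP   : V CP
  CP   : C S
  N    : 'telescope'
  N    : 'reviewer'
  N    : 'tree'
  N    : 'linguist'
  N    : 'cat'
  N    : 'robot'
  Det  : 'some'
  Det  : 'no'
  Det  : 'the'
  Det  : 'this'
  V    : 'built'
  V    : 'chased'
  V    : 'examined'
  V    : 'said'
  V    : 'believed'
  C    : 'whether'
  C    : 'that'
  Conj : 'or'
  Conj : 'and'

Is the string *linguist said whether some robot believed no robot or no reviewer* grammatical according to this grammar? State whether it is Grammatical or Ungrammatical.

For S → NP VP, no prefix of the string parses as an NP. The alternative S rule S → S Conj S likewise has no satisfying split.

Ungrammatical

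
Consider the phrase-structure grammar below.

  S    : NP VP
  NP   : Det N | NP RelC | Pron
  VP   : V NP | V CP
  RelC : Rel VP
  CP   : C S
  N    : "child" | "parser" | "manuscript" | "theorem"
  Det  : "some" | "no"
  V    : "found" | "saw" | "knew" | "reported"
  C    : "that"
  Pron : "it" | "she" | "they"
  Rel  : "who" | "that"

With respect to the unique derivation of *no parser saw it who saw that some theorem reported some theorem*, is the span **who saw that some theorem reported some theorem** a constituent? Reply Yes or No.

Yes

[S [NP [Det no] [N parser]] [VP [V saw] [NP [NP [Pron it]] [RelC [Rel who] [VP [V saw] [CP [C that] [S [NP [Det some] [N theorem]] [VP [V reported] [NP [Det some] [N theorem]]]]]]]]]]
The words 'who saw that some theorem reported some theorem' are exhaustively dominated by a single RelC node (built by RelC → Rel VP), so they form a constituent.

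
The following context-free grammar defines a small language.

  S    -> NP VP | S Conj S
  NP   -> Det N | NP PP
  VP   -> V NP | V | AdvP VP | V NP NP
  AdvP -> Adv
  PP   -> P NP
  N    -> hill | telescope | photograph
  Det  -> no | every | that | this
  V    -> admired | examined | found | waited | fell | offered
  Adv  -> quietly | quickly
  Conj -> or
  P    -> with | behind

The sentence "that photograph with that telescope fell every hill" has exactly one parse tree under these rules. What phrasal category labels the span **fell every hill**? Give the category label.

VP

[S [NP [NP [Det that] [N photograph]] [PP [P with] [NP [Det that] [N telescope]]]] [VP [V fell] [NP [Det every] [N hill]]]]
The span 'fell every hill' is the VP node built by VP → V NP.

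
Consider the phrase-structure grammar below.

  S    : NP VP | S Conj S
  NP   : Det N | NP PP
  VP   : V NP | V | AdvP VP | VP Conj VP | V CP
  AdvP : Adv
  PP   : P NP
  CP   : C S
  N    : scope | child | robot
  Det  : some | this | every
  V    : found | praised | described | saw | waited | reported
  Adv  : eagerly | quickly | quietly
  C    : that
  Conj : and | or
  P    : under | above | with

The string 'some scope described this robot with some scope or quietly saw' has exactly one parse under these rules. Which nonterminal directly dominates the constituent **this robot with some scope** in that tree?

VP

[S [NP [Det some] [N scope]] [VP [VP [V described] [NP [NP [Det this] [N robot]] [PP [P with] [NP [Det some] [N scope]]]]] [Conj or] [VP [AdvP [Adv quietly]] [VP [V saw]]]]]
The span 'this robot with some scope' is the NP node built by NP → NP PP.
Its mother is the VP built by VP → V NP.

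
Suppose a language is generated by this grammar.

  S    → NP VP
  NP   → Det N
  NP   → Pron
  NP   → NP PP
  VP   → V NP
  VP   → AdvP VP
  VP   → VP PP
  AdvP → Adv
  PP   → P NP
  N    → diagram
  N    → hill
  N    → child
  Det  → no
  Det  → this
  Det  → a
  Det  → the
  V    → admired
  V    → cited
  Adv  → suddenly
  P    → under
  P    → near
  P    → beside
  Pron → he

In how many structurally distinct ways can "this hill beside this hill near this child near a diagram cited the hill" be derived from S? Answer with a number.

Two of the 5 distinct bracketings:
[S [NP [NP [Det this] [N hill]] [PP [P beside] [NP [NP [Det this] [N hill]] [PP [P near] [NP [NP [Det this] [N child]] [PP [P near] [NP [Det a] [N diagram]]]]]]]] [VP [V cited] [NP [Det the] [N hill]]]]
[S [NP [NP [Det this] [N hill]] [PP [P beside] [NP [NP [NP [Det this] [N hill]] [PP [P near] [NP [Det this] [N child]]]] [PP [P near] [NP [Det a] [N diagram]]]]]] [VP [V cited] [NP [Det the] [N hill]]]]
The trees differ in how a recursive rule is bracketed over the same span.

5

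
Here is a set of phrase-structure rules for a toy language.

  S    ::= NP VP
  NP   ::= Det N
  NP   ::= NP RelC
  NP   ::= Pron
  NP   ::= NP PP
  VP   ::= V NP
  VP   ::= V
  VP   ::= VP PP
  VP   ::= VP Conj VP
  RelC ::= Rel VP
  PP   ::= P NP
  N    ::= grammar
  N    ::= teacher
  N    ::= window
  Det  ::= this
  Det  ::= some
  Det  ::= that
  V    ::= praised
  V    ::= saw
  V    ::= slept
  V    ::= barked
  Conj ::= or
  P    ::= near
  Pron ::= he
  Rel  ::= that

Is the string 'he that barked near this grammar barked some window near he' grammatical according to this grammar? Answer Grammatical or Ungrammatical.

Grammatical

S
  NP
    NP
      Pron: he
    RelC
      Rel: that
      VP
        VP
          V: barked
        PP
          P: near
          NP
            Det: this
            N: grammar
  VP
    V: barked
    NP
      NP
        Det: some
        N: window
      PP
        P: near
        NP
          Pron: he
The bracketing above is licensed at every node by one of the given productions, with S at the root.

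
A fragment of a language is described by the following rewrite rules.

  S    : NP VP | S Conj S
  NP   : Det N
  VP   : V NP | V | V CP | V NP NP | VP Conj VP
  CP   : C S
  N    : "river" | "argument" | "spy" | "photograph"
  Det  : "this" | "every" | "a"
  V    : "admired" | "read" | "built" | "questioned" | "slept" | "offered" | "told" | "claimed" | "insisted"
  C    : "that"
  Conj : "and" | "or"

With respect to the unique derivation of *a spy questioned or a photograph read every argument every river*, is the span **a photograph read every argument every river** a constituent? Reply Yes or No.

Yes

[S [S [NP [Det a] [N spy]] [VP [V questioned]]] [Conj or] [S [NP [Det a] [N photograph]] [VP [V read] [NP [Det every] [N argument]] [NP [Det every] [N river]]]]]
The words 'a photograph read every argument every river' are exhaustively dominated by a single S node (built by S → NP VP), so they form a constituent.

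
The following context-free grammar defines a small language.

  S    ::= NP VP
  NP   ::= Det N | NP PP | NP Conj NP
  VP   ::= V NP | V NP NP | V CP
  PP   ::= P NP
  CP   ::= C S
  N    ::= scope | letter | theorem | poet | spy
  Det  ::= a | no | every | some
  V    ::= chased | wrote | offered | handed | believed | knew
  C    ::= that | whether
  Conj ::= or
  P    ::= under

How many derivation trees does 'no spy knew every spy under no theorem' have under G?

1

[S [NP [Det no] [N spy]] [VP [V knew] [NP [NP [Det every] [N spy]] [PP [P under] [NP [Det no] [N theorem]]]]]]
No rule offers an alternative attachment or grouping for any span, so this is the only derivation.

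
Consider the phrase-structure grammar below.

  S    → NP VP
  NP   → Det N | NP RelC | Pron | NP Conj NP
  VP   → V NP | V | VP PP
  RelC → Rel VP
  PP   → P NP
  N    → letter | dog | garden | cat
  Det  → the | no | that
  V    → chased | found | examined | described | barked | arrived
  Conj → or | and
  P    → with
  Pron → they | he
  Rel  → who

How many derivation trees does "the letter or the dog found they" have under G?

1

[S [NP [NP [Det the] [N letter]] [Conj or] [NP [Det the] [N dog]]] [VP [V found] [NP [Pron they]]]]
No rule offers an alternative attachment or grouping for any span, so this is the only derivation.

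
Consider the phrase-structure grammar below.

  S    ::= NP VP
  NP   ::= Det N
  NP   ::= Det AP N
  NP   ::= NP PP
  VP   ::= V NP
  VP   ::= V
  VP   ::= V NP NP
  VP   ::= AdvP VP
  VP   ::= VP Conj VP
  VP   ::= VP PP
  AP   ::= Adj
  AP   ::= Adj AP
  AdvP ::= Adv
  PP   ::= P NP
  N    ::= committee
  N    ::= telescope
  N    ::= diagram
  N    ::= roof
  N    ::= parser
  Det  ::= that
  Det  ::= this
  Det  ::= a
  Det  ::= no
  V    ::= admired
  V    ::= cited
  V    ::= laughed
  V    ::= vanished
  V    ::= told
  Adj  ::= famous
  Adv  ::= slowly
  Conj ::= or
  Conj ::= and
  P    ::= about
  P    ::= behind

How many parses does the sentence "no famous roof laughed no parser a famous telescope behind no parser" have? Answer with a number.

The two bracketings:
[S [NP [Det no] [AP [Adj famous]] [N roof]] [VP [V laughed] [NP [Det no] [N parser]] [NP [NP [Det a] [AP [Adj famous]] [N telescope]] [PP [P behind] [NP [Det no] [N parser]]]]]]
[S [NP [Det no] [AP [Adj famous]] [N roof]] [VP [VP [V laughed] [NP [Det no] [N parser]] [NP [Det a] [AP [Adj famous]] [N telescope]]] [PP [P behind] [NP [Det no] [N parser]]]]]
The difference turns on whether NP → NP PP is used at the relevant span, versus an alternative expansion of NP.

2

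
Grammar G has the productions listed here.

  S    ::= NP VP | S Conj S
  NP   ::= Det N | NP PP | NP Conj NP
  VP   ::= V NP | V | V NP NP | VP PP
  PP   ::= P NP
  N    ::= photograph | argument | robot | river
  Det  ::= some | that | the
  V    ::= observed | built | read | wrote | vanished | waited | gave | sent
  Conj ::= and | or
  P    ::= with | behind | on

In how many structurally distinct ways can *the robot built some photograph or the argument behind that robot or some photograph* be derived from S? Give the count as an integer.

6

Two of the 6 distinct bracketings:
[S [NP [Det the] [N robot]] [VP [V built] [NP [NP [NP [Det some] [N photograph]] [Conj or] [NP [Det the] [N argument]]] [PP [P behind] [NP [NP [Det that] [N robot]] [Conj or] [NP [Det some] [N photograph]]]]]]]
[S [NP [Det the] [N robot]] [VP [V built] [NP [NP [Det some] [N photograph]] [Conj or] [NP [NP [Det the] [N argument]] [PP [P behind] [NP [NP [Det that] [N robot]] [Conj or] [NP [Det some] [N photograph]]]]]]]]
The trees differ in how a recursive rule is bracketed over the same span.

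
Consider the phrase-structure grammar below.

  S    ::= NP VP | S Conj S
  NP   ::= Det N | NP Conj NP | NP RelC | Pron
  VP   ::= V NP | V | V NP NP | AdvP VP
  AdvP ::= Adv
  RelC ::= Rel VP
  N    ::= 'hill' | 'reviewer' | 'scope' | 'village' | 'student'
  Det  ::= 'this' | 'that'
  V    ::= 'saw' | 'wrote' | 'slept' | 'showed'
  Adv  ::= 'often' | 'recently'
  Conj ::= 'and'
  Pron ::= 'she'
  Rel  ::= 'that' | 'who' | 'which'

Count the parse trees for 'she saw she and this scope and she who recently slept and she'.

9

Two of the 9 distinct bracketings:
[S [NP [Pron she]] [VP [V saw] [NP [NP [Pron she]] [Conj and] [NP [NP [Det this] [N scope]] [Conj and] [NP [NP [NP [Pron she]] [RelC [Rel who] [VP [AdvP [Adv recently]] [VP [V slept]]]]] [Conj and] [NP [Pron she]]]]]]]
[S [NP [Pron she]] [VP [V saw] [NP [NP [Pron she]] [Conj and] [NP [NP [NP [Det this] [N scope]] [Conj and] [NP [NP [Pron she]] [RelC [Rel who] [VP [AdvP [Adv recently]] [VP [V slept]]]]]] [Conj and] [NP [Pron she]]]]]]
The trees differ in how a recursive rule is bracketed over the same span.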